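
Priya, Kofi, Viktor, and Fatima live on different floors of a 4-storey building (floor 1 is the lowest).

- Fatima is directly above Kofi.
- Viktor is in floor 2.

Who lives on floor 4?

With clue 1, Kofi is ruled out for floor 4.
With clues 1–2, Priya and Viktor are ruled out for floor 4.
So floor 4 is Fatima.

Fatima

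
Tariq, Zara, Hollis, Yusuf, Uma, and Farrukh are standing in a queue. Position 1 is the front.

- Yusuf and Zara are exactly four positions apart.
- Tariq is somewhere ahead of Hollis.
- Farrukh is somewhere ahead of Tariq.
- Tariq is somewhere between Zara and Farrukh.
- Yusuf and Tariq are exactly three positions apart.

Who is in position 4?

Tariq

With clue 1, Yusuf and Zara are ruled out for position 4.
With clues 1–3, Farrukh is ruled out for position 4.
With clues 1–5, Hollis and Uma are ruled out for position 4.
So position 4 is Tariq.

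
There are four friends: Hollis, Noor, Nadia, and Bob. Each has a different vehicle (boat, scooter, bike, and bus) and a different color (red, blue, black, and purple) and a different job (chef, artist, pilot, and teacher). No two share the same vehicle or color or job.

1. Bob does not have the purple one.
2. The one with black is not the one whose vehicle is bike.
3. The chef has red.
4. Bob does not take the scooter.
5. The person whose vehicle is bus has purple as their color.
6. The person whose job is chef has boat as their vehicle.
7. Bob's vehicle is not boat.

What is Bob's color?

blue

Clue 1 rules out purple for Bob's color.
With clues 1–6, black is impossible for Bob's color.
With clues 1–7, red is impossible for Bob's color.
That leaves blue.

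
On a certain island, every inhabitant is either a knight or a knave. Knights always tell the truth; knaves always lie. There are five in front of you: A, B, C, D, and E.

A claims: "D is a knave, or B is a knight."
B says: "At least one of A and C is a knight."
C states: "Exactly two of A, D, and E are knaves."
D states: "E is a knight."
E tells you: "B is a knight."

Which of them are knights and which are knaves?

Consider A. Suppose A is a knave.
Then no assignment of the remaining roles makes every statement match its speaker's type — contradiction.
So A is a knight.
With that fixed, B's statement is true, so B is a knight.
With that fixed, E's statement is true, so E is a knight.
With that fixed, C's statement is false, so C is a knave.
With that fixed, D's statement is true, so D is a knight.

A: knight, B: knight, C: knave, D: knight, E: knight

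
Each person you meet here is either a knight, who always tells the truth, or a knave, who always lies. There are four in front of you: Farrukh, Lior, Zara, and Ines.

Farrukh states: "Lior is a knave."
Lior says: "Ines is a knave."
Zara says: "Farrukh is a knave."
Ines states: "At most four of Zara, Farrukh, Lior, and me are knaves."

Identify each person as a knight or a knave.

Farrukh: knight, Lior: knave, Zara: knave, Ines: knight

Regardless of anyone's role, Ines's statement is true, so Ines is a knight.
With that fixed, Lior's statement is false, so Lior is a knave.
With that fixed, Farrukh's statement is true, so Farrukh is a knight.
With that fixed, Zara's statement is false, so Zara is a knave.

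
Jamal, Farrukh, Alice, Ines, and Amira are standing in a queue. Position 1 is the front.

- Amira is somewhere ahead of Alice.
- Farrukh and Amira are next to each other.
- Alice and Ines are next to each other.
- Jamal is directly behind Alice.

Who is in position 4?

With clues 1–3, Amira, Farrukh, and Jamal are ruled out for position 4.
With clues 1–4, Ines is ruled out for position 4.
So position 4 is Alice.

Alice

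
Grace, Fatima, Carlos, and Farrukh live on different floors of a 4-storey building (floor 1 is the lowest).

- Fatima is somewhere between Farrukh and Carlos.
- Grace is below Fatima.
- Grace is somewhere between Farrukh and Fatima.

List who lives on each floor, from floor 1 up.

From clue 1: Fatima is in {2,3}.
From clues 1–2: Fatima → floor 3.
From clues 1–3: Farrukh → floor 1, Grace → floor 2, Carlos → floor 4.

Farrukh, Grace, Fatima, Carlos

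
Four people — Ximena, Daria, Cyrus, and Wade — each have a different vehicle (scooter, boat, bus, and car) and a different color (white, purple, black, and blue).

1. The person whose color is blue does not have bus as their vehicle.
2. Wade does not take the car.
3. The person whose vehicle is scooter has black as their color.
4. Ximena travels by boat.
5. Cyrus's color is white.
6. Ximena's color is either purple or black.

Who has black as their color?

Wade

With clues 1–4, Ximena is impossible for the one with color black.
With clues 1–5, Cyrus is impossible for the one with color black.
With clues 1–6, Daria is impossible for the one with color black.
That leaves Wade.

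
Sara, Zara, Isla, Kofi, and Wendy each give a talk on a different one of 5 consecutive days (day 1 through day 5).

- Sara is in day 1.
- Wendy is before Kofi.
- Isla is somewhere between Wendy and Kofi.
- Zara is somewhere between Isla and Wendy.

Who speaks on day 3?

With clue 1, Sara is ruled out for day 3.
With clues 1–3, Kofi is ruled out for day 3.
With clues 1–4, Isla and Wendy are ruled out for day 3.
So day 3 is Zara.

Zara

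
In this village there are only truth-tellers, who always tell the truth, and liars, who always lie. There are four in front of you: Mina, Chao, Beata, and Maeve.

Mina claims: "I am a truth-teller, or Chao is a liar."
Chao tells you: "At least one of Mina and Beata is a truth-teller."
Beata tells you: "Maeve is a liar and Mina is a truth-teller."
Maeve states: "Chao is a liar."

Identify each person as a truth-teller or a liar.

Mina: truth-teller, Chao: truth-teller, Beata: truth-teller, Maeve: liar

Consider Mina. Suppose Mina is a liar.
Then no assignment of the remaining roles makes every statement match its speaker's type — contradiction.
So Mina is a truth-teller.
With that fixed, Chao's statement is true, so Chao is a truth-teller.
With that fixed, Maeve's statement is false, so Maeve is a liar.
With that fixed, Beata's statement is true, so Beata is a truth-teller.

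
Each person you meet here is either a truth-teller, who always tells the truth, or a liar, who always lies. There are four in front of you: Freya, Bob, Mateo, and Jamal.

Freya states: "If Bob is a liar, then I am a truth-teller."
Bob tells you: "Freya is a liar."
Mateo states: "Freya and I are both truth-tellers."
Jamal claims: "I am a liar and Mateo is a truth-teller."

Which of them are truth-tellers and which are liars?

Freya: truth-teller, Bob: liar, Mateo: liar, Jamal: liar

Consider Freya. Suppose Freya is a liar.
Then no assignment of the remaining roles makes every statement match its speaker's type — contradiction.
So Freya is a truth-teller.
With that fixed, Bob's statement is false, so Bob is a liar.
Consider Mateo. Suppose Mateo is a truth-teller.
Then whichever role Jamal has, Jamal's statement has the wrong truth value — contradiction.
So Mateo is a liar.
With that fixed, Jamal's statement is false, so Jamal is a liar.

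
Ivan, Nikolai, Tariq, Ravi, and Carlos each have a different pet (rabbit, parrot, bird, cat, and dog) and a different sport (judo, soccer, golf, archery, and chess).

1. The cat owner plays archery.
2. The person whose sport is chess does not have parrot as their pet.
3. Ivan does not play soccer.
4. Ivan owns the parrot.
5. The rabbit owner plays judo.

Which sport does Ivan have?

With clues 1–3, soccer is impossible for Ivan's sport.
With clues 1–4, archery and chess are impossible for Ivan's sport.
With clues 1–5, judo is impossible for Ivan's sport.
That leaves golf.

golf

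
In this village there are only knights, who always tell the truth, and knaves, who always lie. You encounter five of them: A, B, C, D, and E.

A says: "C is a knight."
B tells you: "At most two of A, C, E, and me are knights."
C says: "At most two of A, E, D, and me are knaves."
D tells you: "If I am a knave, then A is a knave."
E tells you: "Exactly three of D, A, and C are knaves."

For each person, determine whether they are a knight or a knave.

Consider A. Suppose A is a knight.
Then no assignment of the remaining roles makes every statement match its speaker's type — contradiction.
So A is a knave.
With that fixed, D's statement is true, so D is a knight.
With that fixed, E's statement is false, so E is a knave.
With that fixed, B's statement is true, so B is a knight.
Consider C. Suppose C is a knight.
Then A's statement comes out true, contradicting A being a knave.
So C is a knave.

A: knave, B: knight, C: knave, D: knight, E: knave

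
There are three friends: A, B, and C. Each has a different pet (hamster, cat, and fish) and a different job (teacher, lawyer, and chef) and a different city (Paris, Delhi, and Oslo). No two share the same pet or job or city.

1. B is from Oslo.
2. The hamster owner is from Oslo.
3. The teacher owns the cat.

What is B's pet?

hamster

With clues 1–2, cat and fish are impossible for B's pet.
That leaves hamster.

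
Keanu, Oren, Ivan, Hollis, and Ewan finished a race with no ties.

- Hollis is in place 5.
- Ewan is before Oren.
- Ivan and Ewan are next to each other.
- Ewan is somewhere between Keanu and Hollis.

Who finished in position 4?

With clue 1, Hollis is ruled out for place 4.
With clues 1–2, Ewan is ruled out for place 4.
With clues 1–3, Ivan is ruled out for place 4.
With clues 1–4, Keanu is ruled out for place 4.
So place 4 is Oren.

Oren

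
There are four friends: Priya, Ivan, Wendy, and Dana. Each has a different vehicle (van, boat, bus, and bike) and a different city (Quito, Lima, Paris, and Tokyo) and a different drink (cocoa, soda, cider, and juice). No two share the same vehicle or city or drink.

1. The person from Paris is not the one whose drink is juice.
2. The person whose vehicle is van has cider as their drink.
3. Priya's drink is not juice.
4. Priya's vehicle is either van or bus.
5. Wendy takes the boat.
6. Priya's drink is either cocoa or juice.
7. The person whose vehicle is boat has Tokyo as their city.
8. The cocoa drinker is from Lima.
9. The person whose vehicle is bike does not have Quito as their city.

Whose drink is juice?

Wendy

With clues 1–3, Priya is impossible for the one with drink juice.
With clues 1–9, Dana and Ivan are impossible for the one with drink juice.
That leaves Wendy.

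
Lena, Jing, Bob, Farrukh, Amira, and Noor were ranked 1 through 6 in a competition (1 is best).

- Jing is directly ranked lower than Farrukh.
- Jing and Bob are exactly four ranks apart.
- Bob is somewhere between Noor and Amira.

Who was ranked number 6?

Jing

With clue 1, Farrukh is ruled out for rank 6.
With clues 1–3, Amira, Bob, Lena, and Noor are ruled out for rank 6.
So rank 6 is Jing.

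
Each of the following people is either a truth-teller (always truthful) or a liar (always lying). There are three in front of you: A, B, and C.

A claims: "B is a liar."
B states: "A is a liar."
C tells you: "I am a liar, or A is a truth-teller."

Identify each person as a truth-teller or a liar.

Consider A. Suppose A is a liar.
Then whichever role C has, C's statement has the wrong truth value — contradiction.
So A is a truth-teller.
With that fixed, B's statement is false, so B is a liar.
With that fixed, C's statement is true, so C is a truth-teller.

A: truth-teller, B: liar, C: truth-teller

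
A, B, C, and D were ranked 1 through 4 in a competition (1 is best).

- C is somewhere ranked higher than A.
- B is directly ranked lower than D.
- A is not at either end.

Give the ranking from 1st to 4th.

From clue 1: A is in {2,3,4}.
From clues 1–2: A is in {2,4}.
From clues 1–3: C → rank 1, A → rank 2, D → rank 3, B → rank 4.

C, A, D, B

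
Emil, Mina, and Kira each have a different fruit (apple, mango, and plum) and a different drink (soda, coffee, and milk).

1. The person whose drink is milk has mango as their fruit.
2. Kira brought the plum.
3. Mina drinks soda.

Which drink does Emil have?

With clues 1–3, coffee and soda are impossible for Emil's drink.
That leaves milk.

milk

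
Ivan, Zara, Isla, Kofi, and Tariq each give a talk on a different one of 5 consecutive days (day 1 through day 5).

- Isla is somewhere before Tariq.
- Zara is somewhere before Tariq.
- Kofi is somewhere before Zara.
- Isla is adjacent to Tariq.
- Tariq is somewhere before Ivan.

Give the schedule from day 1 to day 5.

From clue 1: Isla is in {1,2,3,4}.
From clues 1–2: Tariq is in {3,4,5}.
From clues 1–3: Tariq is in {4,5}.
From clues 1–4: Zara is in {2,3}.
From clues 1–5: Kofi → day 1, Zara → day 2, Isla → day 3, Tariq → day 4, Ivan → day 5.

Kofi, Zara, Isla, Tariq, Ivan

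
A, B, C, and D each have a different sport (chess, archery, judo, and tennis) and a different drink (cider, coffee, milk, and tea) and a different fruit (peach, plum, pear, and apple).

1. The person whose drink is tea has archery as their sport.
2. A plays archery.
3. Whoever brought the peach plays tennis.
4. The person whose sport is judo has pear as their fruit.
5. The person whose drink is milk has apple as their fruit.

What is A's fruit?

With clues 1–3, peach is impossible for A's fruit.
With clues 1–4, pear is impossible for A's fruit.
With clues 1–5, apple is impossible for A's fruit.
That leaves plum.

plum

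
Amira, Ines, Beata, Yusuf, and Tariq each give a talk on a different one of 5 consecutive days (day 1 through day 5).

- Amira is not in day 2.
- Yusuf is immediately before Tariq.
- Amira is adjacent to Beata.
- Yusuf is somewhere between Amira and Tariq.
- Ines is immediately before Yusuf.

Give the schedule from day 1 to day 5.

From clue 1: Amira is in {1,3,4,5}.
From clues 1–3: Ines is in {1,3,5}.
From clues 1–4: Beata → day 2.
From clues 1–5: Amira → day 1, Ines → day 3, Yusuf → day 4, Tariq → day 5.

Amira, Beata, Ines, Yusuf, Tariq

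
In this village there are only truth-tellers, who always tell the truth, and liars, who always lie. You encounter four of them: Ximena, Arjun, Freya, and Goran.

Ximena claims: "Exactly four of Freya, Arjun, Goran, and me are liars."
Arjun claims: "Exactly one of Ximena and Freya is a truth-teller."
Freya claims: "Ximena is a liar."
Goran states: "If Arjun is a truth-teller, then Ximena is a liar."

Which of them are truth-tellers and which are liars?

Consider Ximena. Suppose Ximena is a truth-teller.
Then Ximena's own statement would have to be true, but it can't be — contradiction.
So Ximena is a liar.
With that fixed, Freya's statement is true, so Freya is a truth-teller.
With that fixed, Goran's statement is true, so Goran is a truth-teller.
With that fixed, Arjun's statement is true, so Arjun is a truth-teller.

Ximena: liar, Arjun: truth-teller, Freya: truth-teller, Goran: truth-teller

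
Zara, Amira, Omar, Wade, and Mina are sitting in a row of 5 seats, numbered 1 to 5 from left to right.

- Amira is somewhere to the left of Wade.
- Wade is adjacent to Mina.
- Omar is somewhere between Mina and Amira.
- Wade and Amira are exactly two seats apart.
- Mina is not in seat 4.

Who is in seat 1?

Zara

With clue 1, Wade is ruled out for seat 1.
With clues 1–2, Mina is ruled out for seat 1.
With clues 1–3, Omar is ruled out for seat 1.
With clues 1–5, Amira is ruled out for seat 1.
So seat 1 is Zara.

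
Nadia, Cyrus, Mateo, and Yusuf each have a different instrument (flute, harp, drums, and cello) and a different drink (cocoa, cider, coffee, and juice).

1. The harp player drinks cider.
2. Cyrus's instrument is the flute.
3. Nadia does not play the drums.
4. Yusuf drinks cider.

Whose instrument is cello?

With clues 1–2, Cyrus is impossible for the one with instrument cello.
With clues 1–4, Mateo and Yusuf are impossible for the one with instrument cello.
That leaves Nadia.

Nadia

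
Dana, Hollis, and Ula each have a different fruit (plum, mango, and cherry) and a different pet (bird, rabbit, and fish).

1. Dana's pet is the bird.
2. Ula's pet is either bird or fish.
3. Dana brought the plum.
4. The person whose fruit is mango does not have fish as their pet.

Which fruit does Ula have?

With clues 1–3, plum is impossible for Ula's fruit.
With clues 1–4, mango is impossible for Ula's fruit.
That leaves cherry.

cherry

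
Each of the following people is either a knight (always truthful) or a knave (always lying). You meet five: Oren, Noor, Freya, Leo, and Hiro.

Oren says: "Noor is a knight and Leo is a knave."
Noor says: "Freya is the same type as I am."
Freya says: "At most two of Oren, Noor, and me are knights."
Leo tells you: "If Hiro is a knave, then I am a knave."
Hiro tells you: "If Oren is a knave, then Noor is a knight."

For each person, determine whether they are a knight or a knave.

Oren: knave, Noor: knight, Freya: knight, Leo: knight, Hiro: knight

Consider Oren. Suppose Oren is a knight.
Then no assignment of the remaining roles makes every statement match its speaker's type — contradiction.
So Oren is a knave.
With that fixed, Freya's statement is true, so Freya is a knight.
Consider Noor. Suppose Noor is a knave.
Then no assignment of the remaining roles makes every statement match its speaker's type — contradiction.
So Noor is a knight.
With that fixed, Hiro's statement is true, so Hiro is a knight.
With that fixed, Leo's statement is true, so Leo is a knight.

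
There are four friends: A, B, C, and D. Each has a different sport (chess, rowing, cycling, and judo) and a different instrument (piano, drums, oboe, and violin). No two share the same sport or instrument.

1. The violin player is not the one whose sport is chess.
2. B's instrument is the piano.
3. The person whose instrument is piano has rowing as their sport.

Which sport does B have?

With clues 1–3, chess, cycling, and judo are impossible for B's sport.
That leaves rowing.

rowing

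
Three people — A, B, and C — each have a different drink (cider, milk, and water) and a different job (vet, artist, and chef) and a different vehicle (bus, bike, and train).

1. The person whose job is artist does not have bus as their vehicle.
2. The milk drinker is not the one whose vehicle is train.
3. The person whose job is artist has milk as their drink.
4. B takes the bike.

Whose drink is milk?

With clues 1–4, A and C are impossible for the one with drink milk.
That leaves B.

B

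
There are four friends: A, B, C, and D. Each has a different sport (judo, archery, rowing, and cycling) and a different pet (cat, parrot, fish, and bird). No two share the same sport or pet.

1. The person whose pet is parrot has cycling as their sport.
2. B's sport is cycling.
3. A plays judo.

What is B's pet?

With clues 1–2, bird, cat, and fish are impossible for B's pet.
That leaves parrot.

parrot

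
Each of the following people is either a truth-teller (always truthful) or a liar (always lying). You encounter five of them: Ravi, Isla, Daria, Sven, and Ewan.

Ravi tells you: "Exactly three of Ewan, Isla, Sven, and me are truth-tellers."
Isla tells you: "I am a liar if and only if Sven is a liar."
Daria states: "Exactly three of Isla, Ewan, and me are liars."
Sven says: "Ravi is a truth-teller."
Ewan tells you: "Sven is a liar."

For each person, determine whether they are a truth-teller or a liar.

Ravi: truth-teller, Isla: truth-teller, Daria: liar, Sven: truth-teller, Ewan: liar

Consider Ravi. Suppose Ravi is a liar.
Then no assignment of the remaining roles makes every statement match its speaker's type — contradiction.
So Ravi is a truth-teller.
With that fixed, Sven's statement is true, so Sven is a truth-teller.
With that fixed, Ewan's statement is false, so Ewan is a liar.
Consider Isla. Suppose Isla is a liar.
Then Ravi's statement comes out false, contradicting Ravi being a truth-teller.
So Isla is a truth-teller.
With that fixed, Daria's statement is false, so Daria is a liar.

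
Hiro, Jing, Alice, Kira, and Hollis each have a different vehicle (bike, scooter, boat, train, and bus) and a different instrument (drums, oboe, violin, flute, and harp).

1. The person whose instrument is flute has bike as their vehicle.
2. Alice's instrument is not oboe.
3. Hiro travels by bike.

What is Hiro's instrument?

flute

With clues 1–3, drums, harp, oboe, and violin are impossible for Hiro's instrument.
That leaves flute.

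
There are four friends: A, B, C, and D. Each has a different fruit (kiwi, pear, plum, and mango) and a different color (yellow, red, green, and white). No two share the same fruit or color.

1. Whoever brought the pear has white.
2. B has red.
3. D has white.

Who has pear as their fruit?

With clues 1–2, B is impossible for the one with fruit pear.
With clues 1–3, A and C are impossible for the one with fruit pear.
That leaves D.

D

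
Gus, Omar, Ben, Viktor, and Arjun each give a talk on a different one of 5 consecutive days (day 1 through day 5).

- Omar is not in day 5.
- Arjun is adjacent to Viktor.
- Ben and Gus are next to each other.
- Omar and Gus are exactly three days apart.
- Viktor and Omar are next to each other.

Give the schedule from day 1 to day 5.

Omar, Viktor, Arjun, Gus, Ben

From clue 1: Omar is in {1,2,3,4}.
From clues 1–3: Omar is in {1,3}.
From clues 1–4: Omar → day 1, Gus → day 4, Ben → day 5.
From clues 1–5: Viktor → day 2, Arjun → day 3.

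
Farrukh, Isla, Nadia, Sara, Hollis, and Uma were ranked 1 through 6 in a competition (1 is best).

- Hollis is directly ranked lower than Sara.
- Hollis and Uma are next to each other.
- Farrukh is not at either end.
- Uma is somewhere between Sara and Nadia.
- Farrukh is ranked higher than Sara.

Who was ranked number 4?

Hollis

With clues 1–4, Sara is ruled out for rank 4.
With clues 1–5, Farrukh, Isla, Nadia, and Uma are ruled out for rank 4.
So rank 4 is Hollis.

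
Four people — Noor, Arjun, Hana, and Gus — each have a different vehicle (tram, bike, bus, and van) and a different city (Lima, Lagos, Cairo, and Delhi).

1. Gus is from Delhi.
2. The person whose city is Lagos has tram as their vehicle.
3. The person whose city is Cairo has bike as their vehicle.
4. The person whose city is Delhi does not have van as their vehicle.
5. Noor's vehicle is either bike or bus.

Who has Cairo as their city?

Noor

Clue 1 rules out Gus for the one with city Cairo.
With clues 1–5, Arjun and Hana are impossible for the one with city Cairo.
That leaves Noor.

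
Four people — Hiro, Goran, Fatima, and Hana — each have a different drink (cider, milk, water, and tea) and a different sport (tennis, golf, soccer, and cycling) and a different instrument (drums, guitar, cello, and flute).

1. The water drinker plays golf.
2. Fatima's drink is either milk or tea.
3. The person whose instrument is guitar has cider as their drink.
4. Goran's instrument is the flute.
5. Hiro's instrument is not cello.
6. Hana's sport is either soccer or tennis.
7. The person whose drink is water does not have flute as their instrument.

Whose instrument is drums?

Hiro

With clues 1–4, Goran is impossible for the one with instrument drums.
With clues 1–7, Fatima and Hana are impossible for the one with instrument drums.
That leaves Hiro.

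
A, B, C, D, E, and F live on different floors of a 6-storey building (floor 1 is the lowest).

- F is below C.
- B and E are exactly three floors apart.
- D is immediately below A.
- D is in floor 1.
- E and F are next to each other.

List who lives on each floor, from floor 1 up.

From clue 1: C is in {2,3,4,5,6}.
From clues 1–3: C is in {2,3,5,6}.
From clues 1–4: D → floor 1, A → floor 2, F → floor 4, C → floor 5.
From clues 1–5: E → floor 3, B → floor 6.

D, A, E, F, C, B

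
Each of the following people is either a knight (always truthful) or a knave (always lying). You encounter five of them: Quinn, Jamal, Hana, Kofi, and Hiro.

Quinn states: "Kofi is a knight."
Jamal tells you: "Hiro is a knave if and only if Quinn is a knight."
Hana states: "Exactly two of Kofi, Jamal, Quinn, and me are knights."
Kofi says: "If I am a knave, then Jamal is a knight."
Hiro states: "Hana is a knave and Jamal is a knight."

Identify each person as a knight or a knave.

Quinn: knave, Jamal: knave, Hana: knave, Kofi: knave, Hiro: knave

Consider Quinn. Suppose Quinn is a knight.
Then no assignment of the remaining roles makes every statement match its speaker's type — contradiction.
So Quinn is a knave.
Consider Jamal. Suppose Jamal is a knight.
Then no assignment of the remaining roles makes every statement match its speaker's type — contradiction.
So Jamal is a knave.
With that fixed, Hiro's statement is false, so Hiro is a knave.
Consider Hana. Suppose Hana is a knight.
Then no assignment of the remaining roles makes every statement match its speaker's type — contradiction.
So Hana is a knave.
Consider Kofi. Suppose Kofi is a knight.
Then Quinn's statement comes out true, contradicting Quinn being a knave.
So Kofi is a knave.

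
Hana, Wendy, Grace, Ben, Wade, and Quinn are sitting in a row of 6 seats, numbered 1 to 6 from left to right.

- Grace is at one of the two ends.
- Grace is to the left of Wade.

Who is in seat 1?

With clues 1–2, Ben, Hana, Quinn, Wade, and Wendy are ruled out for seat 1.
So seat 1 is Grace.

Grace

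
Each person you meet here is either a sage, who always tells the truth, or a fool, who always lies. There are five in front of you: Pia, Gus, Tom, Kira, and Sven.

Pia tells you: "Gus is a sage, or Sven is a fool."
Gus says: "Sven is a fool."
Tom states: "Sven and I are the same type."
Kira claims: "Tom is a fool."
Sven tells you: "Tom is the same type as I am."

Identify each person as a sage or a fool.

Pia: fool, Gus: fool, Tom: sage, Kira: fool, Sven: sage

Consider Pia. Suppose Pia is a sage.
Then no assignment of the remaining roles makes every statement match its speaker's type — contradiction.
So Pia is a fool.
Consider Gus. Suppose Gus is a sage.
Then Pia's statement comes out true, contradicting Pia being a fool.
So Gus is a fool.
Consider Tom. Suppose Tom is a fool.
Then whichever role Sven has, Sven's statement has the wrong truth value — contradiction.
So Tom is a sage.
With that fixed, Kira's statement is false, so Kira is a fool.
Consider Sven. Suppose Sven is a fool.
Then Pia's statement comes out true, contradicting Pia being a fool.
So Sven is a sage.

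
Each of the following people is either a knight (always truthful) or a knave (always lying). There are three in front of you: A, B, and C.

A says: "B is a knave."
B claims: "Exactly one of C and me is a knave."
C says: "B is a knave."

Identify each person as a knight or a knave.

Consider A. Suppose A is a knight.
Then no assignment of the remaining roles makes every statement match its speaker's type — contradiction.
So A is a knave.
Consider B. Suppose B is a knave.
Then A's statement comes out true, contradicting A being a knave.
So B is a knight.
With that fixed, C's statement is false, so C is a knave.

A: knave, B: knight, C: knave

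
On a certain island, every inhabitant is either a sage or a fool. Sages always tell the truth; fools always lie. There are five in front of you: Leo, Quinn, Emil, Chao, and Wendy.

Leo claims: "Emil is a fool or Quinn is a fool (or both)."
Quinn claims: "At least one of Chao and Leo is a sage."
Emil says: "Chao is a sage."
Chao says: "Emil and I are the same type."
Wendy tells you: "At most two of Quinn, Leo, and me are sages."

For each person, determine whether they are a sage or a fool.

Leo: fool, Quinn: sage, Emil: sage, Chao: sage, Wendy: sage

Consider Leo. Suppose Leo is a sage.
Then no assignment of the remaining roles makes every statement match its speaker's type — contradiction.
So Leo is a fool.
With that fixed, Wendy's statement is true, so Wendy is a sage.
Consider Quinn. Suppose Quinn is a fool.
Then Leo's statement comes out true, contradicting Leo being a fool.
So Quinn is a sage.
Consider Emil. Suppose Emil is a fool.
Then Leo's statement comes out true, contradicting Leo being a fool.
So Emil is a sage.
Consider Chao. Suppose Chao is a fool.
Then Quinn's statement comes out false, contradicting Quinn being a sage.
So Chao is a sage.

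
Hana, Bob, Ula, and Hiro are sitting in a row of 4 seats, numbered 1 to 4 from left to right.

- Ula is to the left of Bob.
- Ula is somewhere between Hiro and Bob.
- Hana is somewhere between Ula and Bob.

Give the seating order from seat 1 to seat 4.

Hiro, Ula, Hana, Bob

From clue 1: Bob is in {2,3,4}.
From clues 1–2: Bob is in {3,4}.
From clues 1–3: Hiro → seat 1, Ula → seat 2, Hana → seat 3, Bob → seat 4.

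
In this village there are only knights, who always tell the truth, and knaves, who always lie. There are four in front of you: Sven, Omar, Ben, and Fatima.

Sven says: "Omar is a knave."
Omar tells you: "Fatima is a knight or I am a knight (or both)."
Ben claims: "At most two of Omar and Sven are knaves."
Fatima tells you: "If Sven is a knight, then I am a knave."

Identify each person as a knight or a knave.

Sven: knave, Omar: knight, Ben: knight, Fatima: knight

Regardless of anyone's role, Ben's statement is true, so Ben is a knight.
Consider Sven. Suppose Sven is a knight.
Then whichever role Fatima has, Fatima's statement has the wrong truth value — contradiction.
So Sven is a knave.
With that fixed, Fatima's statement is true, so Fatima is a knight.
With that fixed, Omar's statement is true, so Omar is a knight.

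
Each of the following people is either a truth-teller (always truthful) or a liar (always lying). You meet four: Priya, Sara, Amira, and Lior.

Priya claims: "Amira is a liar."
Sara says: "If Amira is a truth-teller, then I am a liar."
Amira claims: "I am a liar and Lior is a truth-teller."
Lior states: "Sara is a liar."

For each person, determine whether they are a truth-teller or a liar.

Consider Priya. Suppose Priya is a liar.
Then no assignment of the remaining roles makes every statement match its speaker's type — contradiction.
So Priya is a truth-teller.
Consider Sara. Suppose Sara is a liar.
Then Sara's own statement would have to be false, but it can't be — contradiction.
So Sara is a truth-teller.
With that fixed, Lior's statement is false, so Lior is a liar.
With that fixed, Amira's statement is false, so Amira is a liar.

Priya: truth-teller, Sara: truth-teller, Amira: liar, Lior: liar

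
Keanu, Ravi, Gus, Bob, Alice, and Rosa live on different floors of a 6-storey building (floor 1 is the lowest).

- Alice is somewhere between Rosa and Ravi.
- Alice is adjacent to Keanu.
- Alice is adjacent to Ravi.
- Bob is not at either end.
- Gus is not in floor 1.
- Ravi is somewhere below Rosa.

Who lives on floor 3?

With clues 1–5, Ravi and Rosa are ruled out for floor 3.
With clues 1–6, Alice, Bob, and Gus are ruled out for floor 3.
So floor 3 is Keanu.

Keanu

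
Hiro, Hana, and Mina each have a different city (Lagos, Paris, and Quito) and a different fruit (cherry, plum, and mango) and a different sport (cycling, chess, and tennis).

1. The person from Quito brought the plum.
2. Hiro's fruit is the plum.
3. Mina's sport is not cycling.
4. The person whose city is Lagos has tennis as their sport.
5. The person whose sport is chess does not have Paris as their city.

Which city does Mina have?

With clues 1–2, Quito is impossible for Mina's city.
With clues 1–5, Paris is impossible for Mina's city.
That leaves Lagos.

Lagos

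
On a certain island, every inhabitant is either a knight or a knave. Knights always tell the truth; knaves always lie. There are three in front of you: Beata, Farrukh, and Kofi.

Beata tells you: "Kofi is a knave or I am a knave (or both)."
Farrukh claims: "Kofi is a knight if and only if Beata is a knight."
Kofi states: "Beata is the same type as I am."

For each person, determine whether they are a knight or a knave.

Consider Beata. Suppose Beata is a knave.
Then Beata's own statement would have to be false, but it can't be — contradiction.
So Beata is a knight.
Consider Farrukh. Suppose Farrukh is a knight.
Then no assignment of the remaining roles makes every statement match its speaker's type — contradiction.
So Farrukh is a knave.
Consider Kofi. Suppose Kofi is a knight.
Then Beata's statement comes out false, contradicting Beata being a knight.
So Kofi is a knave.

Beata: knight, Farrukh: knave, Kofi: knave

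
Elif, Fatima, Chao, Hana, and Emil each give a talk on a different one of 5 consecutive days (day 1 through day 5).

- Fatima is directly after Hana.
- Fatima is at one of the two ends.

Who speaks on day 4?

With clues 1–2, Chao, Elif, Emil, and Fatima are ruled out for day 4.
So day 4 is Hana.

Hana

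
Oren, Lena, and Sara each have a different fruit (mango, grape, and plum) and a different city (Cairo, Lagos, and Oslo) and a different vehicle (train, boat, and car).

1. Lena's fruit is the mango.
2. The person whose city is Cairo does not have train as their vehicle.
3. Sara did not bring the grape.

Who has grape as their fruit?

Clue 1 rules out Lena for the one with fruit grape.
With clues 1–3, Sara is impossible for the one with fruit grape.
That leaves Oren.

Oren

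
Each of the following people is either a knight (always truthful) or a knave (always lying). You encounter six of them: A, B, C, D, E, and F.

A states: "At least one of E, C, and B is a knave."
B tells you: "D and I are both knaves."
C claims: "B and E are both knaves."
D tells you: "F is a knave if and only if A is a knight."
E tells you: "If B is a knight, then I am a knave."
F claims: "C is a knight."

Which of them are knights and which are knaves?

A: knight, B: knave, C: knave, D: knight, E: knight, F: knave

Consider A. Suppose A is a knave.
Then no assignment of the remaining roles makes every statement match its speaker's type — contradiction.
So A is a knight.
Consider B. Suppose B is a knight.
Then B's own statement would have to be true, but it can't be — contradiction.
So B is a knave.
With that fixed, E's statement is true, so E is a knight.
With that fixed, C's statement is false, so C is a knave.
With that fixed, F's statement is false, so F is a knave.
With that fixed, D's statement is true, so D is a knight.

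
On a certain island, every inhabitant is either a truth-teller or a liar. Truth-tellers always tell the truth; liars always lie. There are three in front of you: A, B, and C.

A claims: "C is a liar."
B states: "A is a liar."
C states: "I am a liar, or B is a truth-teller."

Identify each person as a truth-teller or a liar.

A: liar, B: truth-teller, C: truth-teller

Consider A. Suppose A is a truth-teller.
Then no assignment of the remaining roles makes every statement match its speaker's type — contradiction.
So A is a liar.
With that fixed, B's statement is true, so B is a truth-teller.
With that fixed, C's statement is true, so C is a truth-teller.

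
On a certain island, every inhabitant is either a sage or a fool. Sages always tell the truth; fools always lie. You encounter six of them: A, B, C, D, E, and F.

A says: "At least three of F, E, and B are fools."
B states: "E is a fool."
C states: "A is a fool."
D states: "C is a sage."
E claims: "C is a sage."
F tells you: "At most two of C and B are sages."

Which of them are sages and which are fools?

A: fool, B: fool, C: sage, D: sage, E: sage, F: sage

Regardless of anyone's role, F's statement is true, so F is a sage.
With that fixed, A's statement is false, so A is a fool.
With that fixed, C's statement is true, so C is a sage.
With that fixed, D's statement is true, so D is a sage.
With that fixed, E's statement is true, so E is a sage.
With that fixed, B's statement is false, so B is a fool.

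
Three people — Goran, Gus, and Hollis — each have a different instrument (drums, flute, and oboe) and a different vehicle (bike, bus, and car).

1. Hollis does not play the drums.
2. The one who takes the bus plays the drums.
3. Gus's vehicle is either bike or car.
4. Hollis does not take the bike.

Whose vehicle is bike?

With clues 1–3, Goran is impossible for the one with vehicle bike.
With clues 1–4, Hollis is impossible for the one with vehicle bike.
That leaves Gus.

Gus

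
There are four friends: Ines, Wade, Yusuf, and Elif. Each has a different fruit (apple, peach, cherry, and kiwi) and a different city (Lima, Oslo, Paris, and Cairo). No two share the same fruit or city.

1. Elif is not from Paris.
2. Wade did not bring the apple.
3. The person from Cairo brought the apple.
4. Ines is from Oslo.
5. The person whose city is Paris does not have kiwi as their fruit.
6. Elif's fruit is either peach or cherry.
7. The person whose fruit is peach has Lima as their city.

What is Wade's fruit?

cherry

With clues 1–2, apple is impossible for Wade's fruit.
With clues 1–6, kiwi is impossible for Wade's fruit.
With clues 1–7, peach is impossible for Wade's fruit.
That leaves cherry.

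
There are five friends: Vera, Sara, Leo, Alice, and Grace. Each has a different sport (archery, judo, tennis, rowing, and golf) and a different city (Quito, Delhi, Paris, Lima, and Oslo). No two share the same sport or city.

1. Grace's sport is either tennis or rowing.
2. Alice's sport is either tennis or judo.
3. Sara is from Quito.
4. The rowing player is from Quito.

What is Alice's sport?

judo

With clues 1–2, archery, golf, and rowing are impossible for Alice's sport.
With clues 1–4, tennis is impossible for Alice's sport.
That leaves judo.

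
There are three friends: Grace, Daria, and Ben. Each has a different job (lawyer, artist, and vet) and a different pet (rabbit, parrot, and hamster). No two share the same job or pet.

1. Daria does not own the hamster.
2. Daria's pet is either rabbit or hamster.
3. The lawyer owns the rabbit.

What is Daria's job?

With clues 1–3, artist and vet are impossible for Daria's job.
That leaves lawyer.

lawyer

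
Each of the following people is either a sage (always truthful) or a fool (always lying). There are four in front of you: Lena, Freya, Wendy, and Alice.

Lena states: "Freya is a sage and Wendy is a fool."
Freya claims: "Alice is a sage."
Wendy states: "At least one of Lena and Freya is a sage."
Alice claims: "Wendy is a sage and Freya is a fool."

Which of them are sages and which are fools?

Consider Lena. Suppose Lena is a sage.
Then no assignment of the remaining roles makes every statement match its speaker's type — contradiction.
So Lena is a fool.
Consider Freya. Suppose Freya is a sage.
Then no assignment of the remaining roles makes every statement match its speaker's type — contradiction.
So Freya is a fool.
With that fixed, Wendy's statement is false, so Wendy is a fool.
With that fixed, Alice's statement is false, so Alice is a fool.

Lena: fool, Freya: fool, Wendy: fool, Alice: fool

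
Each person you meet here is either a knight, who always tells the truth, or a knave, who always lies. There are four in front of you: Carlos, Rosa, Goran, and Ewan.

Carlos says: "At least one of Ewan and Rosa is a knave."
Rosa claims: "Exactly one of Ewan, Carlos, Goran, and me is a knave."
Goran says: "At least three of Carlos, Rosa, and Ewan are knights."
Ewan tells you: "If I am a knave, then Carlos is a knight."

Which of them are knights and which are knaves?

Consider Carlos. Suppose Carlos is a knave.
Then no assignment of the remaining roles makes every statement match its speaker's type — contradiction.
So Carlos is a knight.
With that fixed, Ewan's statement is true, so Ewan is a knight.
Consider Rosa. Suppose Rosa is a knight.
Then Carlos's statement comes out false, contradicting Carlos being a knight.
So Rosa is a knave.
With that fixed, Goran's statement is false, so Goran is a knave.

Carlos: knight, Rosa: knave, Goran: knave, Ewan: knight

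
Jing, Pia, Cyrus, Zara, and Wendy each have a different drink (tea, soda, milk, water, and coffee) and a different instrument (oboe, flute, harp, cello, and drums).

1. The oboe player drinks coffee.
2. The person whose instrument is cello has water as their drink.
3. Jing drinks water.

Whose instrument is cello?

With clues 1–3, Cyrus, Pia, Wendy, and Zara are impossible for the one with instrument cello.
That leaves Jing.

Jing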